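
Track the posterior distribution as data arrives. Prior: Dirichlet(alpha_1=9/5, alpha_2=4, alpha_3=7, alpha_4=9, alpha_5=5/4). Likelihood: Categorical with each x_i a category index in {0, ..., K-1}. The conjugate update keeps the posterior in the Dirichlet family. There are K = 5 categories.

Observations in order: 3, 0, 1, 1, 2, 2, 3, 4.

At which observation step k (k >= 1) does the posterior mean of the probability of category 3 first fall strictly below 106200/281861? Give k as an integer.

k = 4

obs 1: x=3 → posterior Dirichlet(9/5, 4, 7, 10, 5/4)
obs 2: x=0 → posterior Dirichlet(14/5, 4, 7, 10, 5/4)
obs 3: x=1 → posterior Dirichlet(14/5, 5, 7, 10, 5/4)
obs 4: x=1 → posterior Dirichlet(14/5, 6, 7, 10, 5/4)
obs 5: x=2 → posterior Dirichlet(14/5, 6, 8, 10, 5/4)
obs 6: x=2 → posterior Dirichlet(14/5, 6, 9, 10, 5/4)
obs 7: x=3 → posterior Dirichlet(14/5, 6, 9, 11, 5/4)
obs 8: x=4 → posterior Dirichlet(14/5, 6, 9, 11, 9/4)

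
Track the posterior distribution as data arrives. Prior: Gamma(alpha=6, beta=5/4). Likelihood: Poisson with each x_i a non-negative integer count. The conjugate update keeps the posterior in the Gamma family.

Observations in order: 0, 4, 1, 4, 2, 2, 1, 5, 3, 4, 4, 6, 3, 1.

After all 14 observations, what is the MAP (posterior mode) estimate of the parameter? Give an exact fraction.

180/61

obs 1: x=0 → posterior Gamma(6, 9/4)
obs 2: x=4 → posterior Gamma(10, 13/4)
obs 3: x=1 → posterior Gamma(11, 17/4)
obs 4: x=4 → posterior Gamma(15, 21/4)
obs 5: x=2 → posterior Gamma(17, 25/4)
obs 6: x=2 → posterior Gamma(19, 29/4)
obs 7: x=1 → posterior Gamma(20, 33/4)
obs 8: x=5 → posterior Gamma(25, 37/4)
obs 9: x=3 → posterior Gamma(28, 41/4)
obs 10: x=4 → posterior Gamma(32, 45/4)
obs 11: x=4 → posterior Gamma(36, 49/4)
obs 12: x=6 → posterior Gamma(42, 53/4)
obs 13: x=3 → posterior Gamma(45, 57/4)
obs 14: x=1 → posterior Gamma(46, 61/4)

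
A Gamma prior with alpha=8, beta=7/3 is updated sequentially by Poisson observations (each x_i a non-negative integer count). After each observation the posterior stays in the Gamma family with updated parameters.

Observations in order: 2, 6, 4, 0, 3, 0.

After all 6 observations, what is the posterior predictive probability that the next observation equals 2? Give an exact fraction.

obs 1: x=2 → posterior Gamma(10, 10/3)
obs 2: x=6 → posterior Gamma(16, 13/3)
obs 3: x=4 → posterior Gamma(20, 16/3)
obs 4: x=0 → posterior Gamma(20, 19/3)
obs 5: x=3 → posterior Gamma(23, 22/3)
obs 6: x=0 → posterior Gamma(23, 25/3)

88249407781404443085193634033203125/377477258487306109495407346179899392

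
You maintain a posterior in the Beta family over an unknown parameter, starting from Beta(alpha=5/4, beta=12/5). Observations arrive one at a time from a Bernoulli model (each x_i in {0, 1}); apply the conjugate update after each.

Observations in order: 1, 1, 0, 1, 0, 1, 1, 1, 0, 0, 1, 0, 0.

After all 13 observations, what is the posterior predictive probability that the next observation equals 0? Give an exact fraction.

56/111

obs 1: x=1 → posterior Beta(9/4, 12/5)
obs 2: x=1 → posterior Beta(13/4, 12/5)
obs 3: x=0 → posterior Beta(13/4, 17/5)
obs 4: x=1 → posterior Beta(17/4, 17/5)
obs 5: x=0 → posterior Beta(17/4, 22/5)
obs 6: x=1 → posterior Beta(21/4, 22/5)
obs 7: x=1 → posterior Beta(25/4, 22/5)
obs 8: x=1 → posterior Beta(29/4, 22/5)
obs 9: x=0 → posterior Beta(29/4, 27/5)
obs 10: x=0 → posterior Beta(29/4, 32/5)
obs 11: x=1 → posterior Beta(33/4, 32/5)
obs 12: x=0 → posterior Beta(33/4, 37/5)
obs 13: x=0 → posterior Beta(33/4, 42/5)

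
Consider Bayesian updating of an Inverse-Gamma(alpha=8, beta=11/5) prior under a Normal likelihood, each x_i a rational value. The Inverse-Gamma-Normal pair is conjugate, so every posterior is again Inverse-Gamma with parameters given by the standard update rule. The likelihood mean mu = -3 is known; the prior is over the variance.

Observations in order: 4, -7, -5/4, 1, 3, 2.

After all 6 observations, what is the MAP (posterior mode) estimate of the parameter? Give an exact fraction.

obs 1: x=4 → posterior Inverse-Gamma(17/2, 267/10)
obs 2: x=-7 → posterior Inverse-Gamma(9, 347/10)
obs 3: x=-5/4 → posterior Inverse-Gamma(19/2, 5797/160)
obs 4: x=1 → posterior Inverse-Gamma(10, 7077/160)
obs 5: x=3 → posterior Inverse-Gamma(21/2, 9957/160)
obs 6: x=2 → posterior Inverse-Gamma(11, 11957/160)

11957/1920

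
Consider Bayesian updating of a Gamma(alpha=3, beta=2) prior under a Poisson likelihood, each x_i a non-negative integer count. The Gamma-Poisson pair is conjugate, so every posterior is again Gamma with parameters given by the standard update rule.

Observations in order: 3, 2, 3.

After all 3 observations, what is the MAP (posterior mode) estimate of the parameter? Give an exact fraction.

2

obs 1: x=3 → posterior Gamma(6, 3)
obs 2: x=2 → posterior Gamma(8, 4)
obs 3: x=3 → posterior Gamma(11, 5)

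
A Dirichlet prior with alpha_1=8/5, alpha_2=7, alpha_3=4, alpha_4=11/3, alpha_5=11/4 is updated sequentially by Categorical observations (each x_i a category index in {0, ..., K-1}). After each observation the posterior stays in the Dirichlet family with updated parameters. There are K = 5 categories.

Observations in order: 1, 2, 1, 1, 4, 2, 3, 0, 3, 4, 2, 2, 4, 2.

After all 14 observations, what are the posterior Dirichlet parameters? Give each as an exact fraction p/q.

alpha_1=13/5, alpha_2=10, alpha_3=9, alpha_4=17/3, alpha_5=23/4

obs 1: x=1 → posterior Dirichlet(8/5, 8, 4, 11/3, 11/4)
obs 2: x=2 → posterior Dirichlet(8/5, 8, 5, 11/3, 11/4)
obs 3: x=1 → posterior Dirichlet(8/5, 9, 5, 11/3, 11/4)
obs 4: x=1 → posterior Dirichlet(8/5, 10, 5, 11/3, 11/4)
obs 5: x=4 → posterior Dirichlet(8/5, 10, 5, 11/3, 15/4)
obs 6: x=2 → posterior Dirichlet(8/5, 10, 6, 11/3, 15/4)
obs 7: x=3 → posterior Dirichlet(8/5, 10, 6, 14/3, 15/4)
obs 8: x=0 → posterior Dirichlet(13/5, 10, 6, 14/3, 15/4)
obs 9: x=3 → posterior Dirichlet(13/5, 10, 6, 17/3, 15/4)
obs 10: x=4 → posterior Dirichlet(13/5, 10, 6, 17/3, 19/4)
obs 11: x=2 → posterior Dirichlet(13/5, 10, 7, 17/3, 19/4)
obs 12: x=2 → posterior Dirichlet(13/5, 10, 8, 17/3, 19/4)
obs 13: x=4 → posterior Dirichlet(13/5, 10, 8, 17/3, 23/4)
obs 14: x=2 → posterior Dirichlet(13/5, 10, 9, 17/3, 23/4)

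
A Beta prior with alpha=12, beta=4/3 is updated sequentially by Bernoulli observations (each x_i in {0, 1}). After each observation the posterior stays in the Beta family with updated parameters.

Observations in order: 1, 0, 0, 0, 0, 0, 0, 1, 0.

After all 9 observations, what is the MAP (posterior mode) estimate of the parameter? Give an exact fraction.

39/61

obs 1: x=1 → posterior Beta(13, 4/3)
obs 2: x=0 → posterior Beta(13, 7/3)
obs 3: x=0 → posterior Beta(13, 10/3)
obs 4: x=0 → posterior Beta(13, 13/3)
obs 5: x=0 → posterior Beta(13, 16/3)
obs 6: x=0 → posterior Beta(13, 19/3)
obs 7: x=0 → posterior Beta(13, 22/3)
obs 8: x=1 → posterior Beta(14, 22/3)
obs 9: x=0 → posterior Beta(14, 25/3)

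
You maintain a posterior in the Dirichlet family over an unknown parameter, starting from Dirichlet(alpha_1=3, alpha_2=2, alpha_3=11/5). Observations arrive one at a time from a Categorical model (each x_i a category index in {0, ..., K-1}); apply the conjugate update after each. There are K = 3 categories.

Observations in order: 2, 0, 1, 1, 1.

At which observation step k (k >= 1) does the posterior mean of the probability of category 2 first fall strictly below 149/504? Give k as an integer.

k = 4

obs 1: x=2 → posterior Dirichlet(3, 2, 16/5)
obs 2: x=0 → posterior Dirichlet(4, 2, 16/5)
obs 3: x=1 → posterior Dirichlet(4, 3, 16/5)
obs 4: x=1 → posterior Dirichlet(4, 4, 16/5)
obs 5: x=1 → posterior Dirichlet(4, 5, 16/5)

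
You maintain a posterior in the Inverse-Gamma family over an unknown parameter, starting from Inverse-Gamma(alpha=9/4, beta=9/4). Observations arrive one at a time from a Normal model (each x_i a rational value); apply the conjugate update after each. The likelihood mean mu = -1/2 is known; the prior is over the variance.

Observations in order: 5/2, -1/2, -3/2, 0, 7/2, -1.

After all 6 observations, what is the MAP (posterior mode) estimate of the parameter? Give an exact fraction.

obs 1: x=5/2 → posterior Inverse-Gamma(11/4, 27/4)
obs 2: x=-1/2 → posterior Inverse-Gamma(13/4, 27/4)
obs 3: x=-3/2 → posterior Inverse-Gamma(15/4, 29/4)
obs 4: x=0 → posterior Inverse-Gamma(17/4, 59/8)
obs 5: x=7/2 → posterior Inverse-Gamma(19/4, 123/8)
obs 6: x=-1 → posterior Inverse-Gamma(21/4, 31/2)

62/25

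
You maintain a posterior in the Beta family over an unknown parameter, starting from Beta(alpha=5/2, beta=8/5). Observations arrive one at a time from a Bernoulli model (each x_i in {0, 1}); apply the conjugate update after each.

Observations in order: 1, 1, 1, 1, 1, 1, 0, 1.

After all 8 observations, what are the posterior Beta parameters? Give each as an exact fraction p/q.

obs 1: x=1 → posterior Beta(7/2, 8/5)
obs 2: x=1 → posterior Beta(9/2, 8/5)
obs 3: x=1 → posterior Beta(11/2, 8/5)
obs 4: x=1 → posterior Beta(13/2, 8/5)
obs 5: x=1 → posterior Beta(15/2, 8/5)
obs 6: x=1 → posterior Beta(17/2, 8/5)
obs 7: x=0 → posterior Beta(17/2, 13/5)
obs 8: x=1 → posterior Beta(19/2, 13/5)

alpha=19/2, beta=13/5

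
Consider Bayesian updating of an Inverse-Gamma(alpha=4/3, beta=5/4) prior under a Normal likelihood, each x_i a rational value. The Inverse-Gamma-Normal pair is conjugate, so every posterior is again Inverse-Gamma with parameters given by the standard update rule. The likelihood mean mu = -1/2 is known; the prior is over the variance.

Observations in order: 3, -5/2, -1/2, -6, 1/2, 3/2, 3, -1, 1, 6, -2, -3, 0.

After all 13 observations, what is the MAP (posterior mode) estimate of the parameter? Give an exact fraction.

obs 1: x=3 → posterior Inverse-Gamma(11/6, 59/8)
obs 2: x=-5/2 → posterior Inverse-Gamma(7/3, 75/8)
obs 3: x=-1/2 → posterior Inverse-Gamma(17/6, 75/8)
obs 4: x=-6 → posterior Inverse-Gamma(10/3, 49/2)
obs 5: x=1/2 → posterior Inverse-Gamma(23/6, 25)
obs 6: x=3/2 → posterior Inverse-Gamma(13/3, 27)
obs 7: x=3 → posterior Inverse-Gamma(29/6, 265/8)
obs 8: x=-1 → posterior Inverse-Gamma(16/3, 133/4)
obs 9: x=1 → posterior Inverse-Gamma(35/6, 275/8)
obs 10: x=6 → posterior Inverse-Gamma(19/3, 111/2)
obs 11: x=-2 → posterior Inverse-Gamma(41/6, 453/8)
obs 12: x=-3 → posterior Inverse-Gamma(22/3, 239/4)
obs 13: x=0 → posterior Inverse-Gamma(47/6, 479/8)

1437/212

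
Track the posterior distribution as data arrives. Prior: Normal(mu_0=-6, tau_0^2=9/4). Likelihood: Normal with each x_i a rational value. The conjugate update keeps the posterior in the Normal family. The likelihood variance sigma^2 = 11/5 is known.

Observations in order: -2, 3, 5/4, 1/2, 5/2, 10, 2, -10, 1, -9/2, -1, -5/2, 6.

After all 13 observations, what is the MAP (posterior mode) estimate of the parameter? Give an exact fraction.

69/2516

obs 1: x=-2 → posterior Normal(-354/89, 99/89)
obs 2: x=3 → posterior Normal(-219/134, 99/134)
obs 3: x=5/4 → posterior Normal(-651/716, 99/179)
obs 4: x=1/2 → posterior Normal(-561/896, 99/224)
obs 5: x=5/2 → posterior Normal(-111/1076, 99/269)
obs 6: x=10 → posterior Normal(1689/1256, 99/314)
obs 7: x=2 → posterior Normal(2049/1436, 99/359)
obs 8: x=-10 → posterior Normal(249/1616, 99/404)
obs 9: x=1 → posterior Normal(429/1796, 99/449)
obs 10: x=-9/2 → posterior Normal(-381/1976, 99/494)
obs 11: x=-1 → posterior Normal(-51/196, 9/49)
obs 12: x=-5/2 → posterior Normal(-1011/2336, 99/584)
obs 13: x=6 → posterior Normal(69/2516, 99/629)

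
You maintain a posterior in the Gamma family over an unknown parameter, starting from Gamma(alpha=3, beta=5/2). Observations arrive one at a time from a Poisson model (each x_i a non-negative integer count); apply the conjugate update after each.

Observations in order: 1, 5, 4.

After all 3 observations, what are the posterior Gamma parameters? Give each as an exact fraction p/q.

alpha=13, beta=11/2

obs 1: x=1 → posterior Gamma(4, 7/2)
obs 2: x=5 → posterior Gamma(9, 9/2)
obs 3: x=4 → posterior Gamma(13, 11/2)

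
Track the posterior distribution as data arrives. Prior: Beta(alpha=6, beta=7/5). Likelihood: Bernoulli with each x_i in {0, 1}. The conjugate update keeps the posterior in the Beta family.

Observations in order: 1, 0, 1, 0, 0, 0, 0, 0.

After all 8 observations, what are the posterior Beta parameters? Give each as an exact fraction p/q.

alpha=8, beta=37/5

obs 1: x=1 → posterior Beta(7, 7/5)
obs 2: x=0 → posterior Beta(7, 12/5)
obs 3: x=1 → posterior Beta(8, 12/5)
obs 4: x=0 → posterior Beta(8, 17/5)
obs 5: x=0 → posterior Beta(8, 22/5)
obs 6: x=0 → posterior Beta(8, 27/5)
obs 7: x=0 → posterior Beta(8, 32/5)
obs 8: x=0 → posterior Beta(8, 37/5)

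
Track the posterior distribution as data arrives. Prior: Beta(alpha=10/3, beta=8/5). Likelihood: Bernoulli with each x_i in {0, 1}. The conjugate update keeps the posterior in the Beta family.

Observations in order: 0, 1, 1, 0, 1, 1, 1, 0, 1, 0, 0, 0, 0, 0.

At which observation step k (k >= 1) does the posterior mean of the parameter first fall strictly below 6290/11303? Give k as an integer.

k = 12

obs 1: x=0 → posterior Beta(10/3, 13/5)
obs 2: x=1 → posterior Beta(13/3, 13/5)
obs 3: x=1 → posterior Beta(16/3, 13/5)
obs 4: x=0 → posterior Beta(16/3, 18/5)
obs 5: x=1 → posterior Beta(19/3, 18/5)
obs 6: x=1 → posterior Beta(22/3, 18/5)
obs 7: x=1 → posterior Beta(25/3, 18/5)
obs 8: x=0 → posterior Beta(25/3, 23/5)
obs 9: x=1 → posterior Beta(28/3, 23/5)
obs 10: x=0 → posterior Beta(28/3, 28/5)
obs 11: x=0 → posterior Beta(28/3, 33/5)
obs 12: x=0 → posterior Beta(28/3, 38/5)
obs 13: x=0 → posterior Beta(28/3, 43/5)
obs 14: x=0 → posterior Beta(28/3, 48/5)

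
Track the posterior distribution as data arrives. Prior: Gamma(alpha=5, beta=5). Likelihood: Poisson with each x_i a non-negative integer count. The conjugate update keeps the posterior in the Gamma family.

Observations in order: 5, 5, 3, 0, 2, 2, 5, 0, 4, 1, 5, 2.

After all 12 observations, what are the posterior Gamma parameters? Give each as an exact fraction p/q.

alpha=39, beta=17

obs 1: x=5 → posterior Gamma(10, 6)
obs 2: x=5 → posterior Gamma(15, 7)
obs 3: x=3 → posterior Gamma(18, 8)
obs 4: x=0 → posterior Gamma(18, 9)
obs 5: x=2 → posterior Gamma(20, 10)
obs 6: x=2 → posterior Gamma(22, 11)
obs 7: x=5 → posterior Gamma(27, 12)
obs 8: x=0 → posterior Gamma(27, 13)
obs 9: x=4 → posterior Gamma(31, 14)
obs 10: x=1 → posterior Gamma(32, 15)
obs 11: x=5 → posterior Gamma(37, 16)
obs 12: x=2 → posterior Gamma(39, 17)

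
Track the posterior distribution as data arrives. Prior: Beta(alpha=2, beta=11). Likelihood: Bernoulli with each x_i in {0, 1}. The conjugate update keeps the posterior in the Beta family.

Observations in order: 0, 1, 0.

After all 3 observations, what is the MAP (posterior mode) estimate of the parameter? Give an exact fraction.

1/7

obs 1: x=0 → posterior Beta(2, 12)
obs 2: x=1 → posterior Beta(3, 12)
obs 3: x=0 → posterior Beta(3, 13)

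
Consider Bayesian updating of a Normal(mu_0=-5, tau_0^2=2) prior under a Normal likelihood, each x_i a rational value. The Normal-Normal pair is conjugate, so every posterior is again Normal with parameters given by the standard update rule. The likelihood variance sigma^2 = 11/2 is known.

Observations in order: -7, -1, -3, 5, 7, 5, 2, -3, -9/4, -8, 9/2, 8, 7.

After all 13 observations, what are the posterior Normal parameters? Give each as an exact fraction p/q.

mu_0=2/63, tau_0^2=22/63

obs 1: x=-7 → posterior Normal(-83/15, 22/15)
obs 2: x=-1 → posterior Normal(-87/19, 22/19)
obs 3: x=-3 → posterior Normal(-99/23, 22/23)
obs 4: x=5 → posterior Normal(-79/27, 22/27)
obs 5: x=7 → posterior Normal(-51/31, 22/31)
obs 6: x=5 → posterior Normal(-31/35, 22/35)
obs 7: x=2 → posterior Normal(-23/39, 22/39)
obs 8: x=-3 → posterior Normal(-35/43, 22/43)
obs 9: x=-9/4 → posterior Normal(-44/47, 22/47)
obs 10: x=-8 → posterior Normal(-76/51, 22/51)
obs 11: x=9/2 → posterior Normal(-58/55, 2/5)
obs 12: x=8 → posterior Normal(-26/59, 22/59)
obs 13: x=7 → posterior Normal(2/63, 22/63)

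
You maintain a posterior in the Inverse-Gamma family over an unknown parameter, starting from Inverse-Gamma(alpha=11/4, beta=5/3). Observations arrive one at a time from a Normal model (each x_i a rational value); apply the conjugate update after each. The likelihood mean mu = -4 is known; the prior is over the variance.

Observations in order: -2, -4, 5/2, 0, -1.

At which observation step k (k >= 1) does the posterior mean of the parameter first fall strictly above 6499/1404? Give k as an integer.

obs 1: x=-2 → posterior Inverse-Gamma(13/4, 11/3)
obs 2: x=-4 → posterior Inverse-Gamma(15/4, 11/3)
obs 3: x=5/2 → posterior Inverse-Gamma(17/4, 595/24)
obs 4: x=0 → posterior Inverse-Gamma(19/4, 787/24)
obs 5: x=-1 → posterior Inverse-Gamma(21/4, 895/24)

k = 3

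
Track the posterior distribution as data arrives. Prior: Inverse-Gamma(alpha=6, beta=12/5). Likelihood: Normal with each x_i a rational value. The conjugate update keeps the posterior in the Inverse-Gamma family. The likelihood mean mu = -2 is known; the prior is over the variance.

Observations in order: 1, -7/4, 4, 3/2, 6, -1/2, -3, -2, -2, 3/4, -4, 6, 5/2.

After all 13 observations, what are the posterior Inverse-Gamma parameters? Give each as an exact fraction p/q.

obs 1: x=1 → posterior Inverse-Gamma(13/2, 69/10)
obs 2: x=-7/4 → posterior Inverse-Gamma(7, 1109/160)
obs 3: x=4 → posterior Inverse-Gamma(15/2, 3989/160)
obs 4: x=3/2 → posterior Inverse-Gamma(8, 4969/160)
obs 5: x=6 → posterior Inverse-Gamma(17/2, 10089/160)
obs 6: x=-1/2 → posterior Inverse-Gamma(9, 10269/160)
obs 7: x=-3 → posterior Inverse-Gamma(19/2, 10349/160)
obs 8: x=-2 → posterior Inverse-Gamma(10, 10349/160)
obs 9: x=-2 → posterior Inverse-Gamma(21/2, 10349/160)
obs 10: x=3/4 → posterior Inverse-Gamma(11, 5477/80)
obs 11: x=-4 → posterior Inverse-Gamma(23/2, 5637/80)
obs 12: x=6 → posterior Inverse-Gamma(12, 8197/80)
obs 13: x=5/2 → posterior Inverse-Gamma(25/2, 9007/80)

alpha=25/2, beta=9007/80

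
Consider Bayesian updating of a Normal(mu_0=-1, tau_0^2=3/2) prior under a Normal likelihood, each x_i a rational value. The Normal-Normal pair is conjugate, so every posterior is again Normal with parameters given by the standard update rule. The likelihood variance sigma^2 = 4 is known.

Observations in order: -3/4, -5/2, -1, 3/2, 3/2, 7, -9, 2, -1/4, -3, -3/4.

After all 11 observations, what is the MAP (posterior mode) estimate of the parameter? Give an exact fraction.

-95/164

obs 1: x=-3/4 → posterior Normal(-41/44, 12/11)
obs 2: x=-5/2 → posterior Normal(-71/56, 6/7)
obs 3: x=-1 → posterior Normal(-83/68, 12/17)
obs 4: x=3/2 → posterior Normal(-13/16, 3/5)
obs 5: x=3/2 → posterior Normal(-47/92, 12/23)
obs 6: x=7 → posterior Normal(37/104, 6/13)
obs 7: x=-9 → posterior Normal(-71/116, 12/29)
obs 8: x=2 → posterior Normal(-47/128, 3/8)
obs 9: x=-1/4 → posterior Normal(-5/14, 12/35)
obs 10: x=-3 → posterior Normal(-43/76, 6/19)
obs 11: x=-3/4 → posterior Normal(-95/164, 12/41)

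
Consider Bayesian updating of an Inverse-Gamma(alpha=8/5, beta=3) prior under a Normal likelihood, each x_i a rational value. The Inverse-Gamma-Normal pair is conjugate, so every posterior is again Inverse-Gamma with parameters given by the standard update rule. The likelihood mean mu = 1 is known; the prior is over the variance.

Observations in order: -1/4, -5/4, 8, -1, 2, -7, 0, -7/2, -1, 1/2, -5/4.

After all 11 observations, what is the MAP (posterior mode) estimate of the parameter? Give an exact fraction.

12895/1296

obs 1: x=-1/4 → posterior Inverse-Gamma(21/10, 121/32)
obs 2: x=-5/4 → posterior Inverse-Gamma(13/5, 101/16)
obs 3: x=8 → posterior Inverse-Gamma(31/10, 493/16)
obs 4: x=-1 → posterior Inverse-Gamma(18/5, 525/16)
obs 5: x=2 → posterior Inverse-Gamma(41/10, 533/16)
obs 6: x=-7 → posterior Inverse-Gamma(23/5, 1045/16)
obs 7: x=0 → posterior Inverse-Gamma(51/10, 1053/16)
obs 8: x=-7/2 → posterior Inverse-Gamma(28/5, 1215/16)
obs 9: x=-1 → posterior Inverse-Gamma(61/10, 1247/16)
obs 10: x=1/2 → posterior Inverse-Gamma(33/5, 1249/16)
obs 11: x=-5/4 → posterior Inverse-Gamma(71/10, 2579/32)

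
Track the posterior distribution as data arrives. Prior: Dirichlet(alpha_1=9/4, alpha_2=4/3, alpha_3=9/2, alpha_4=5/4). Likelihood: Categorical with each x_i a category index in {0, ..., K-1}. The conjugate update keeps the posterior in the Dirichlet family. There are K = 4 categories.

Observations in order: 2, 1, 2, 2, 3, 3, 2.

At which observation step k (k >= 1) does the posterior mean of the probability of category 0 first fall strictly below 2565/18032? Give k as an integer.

obs 1: x=2 → posterior Dirichlet(9/4, 4/3, 11/2, 5/4)
obs 2: x=1 → posterior Dirichlet(9/4, 7/3, 11/2, 5/4)
obs 3: x=2 → posterior Dirichlet(9/4, 7/3, 13/2, 5/4)
obs 4: x=2 → posterior Dirichlet(9/4, 7/3, 15/2, 5/4)
obs 5: x=3 → posterior Dirichlet(9/4, 7/3, 15/2, 9/4)
obs 6: x=3 → posterior Dirichlet(9/4, 7/3, 15/2, 13/4)
obs 7: x=2 → posterior Dirichlet(9/4, 7/3, 17/2, 13/4)

k = 7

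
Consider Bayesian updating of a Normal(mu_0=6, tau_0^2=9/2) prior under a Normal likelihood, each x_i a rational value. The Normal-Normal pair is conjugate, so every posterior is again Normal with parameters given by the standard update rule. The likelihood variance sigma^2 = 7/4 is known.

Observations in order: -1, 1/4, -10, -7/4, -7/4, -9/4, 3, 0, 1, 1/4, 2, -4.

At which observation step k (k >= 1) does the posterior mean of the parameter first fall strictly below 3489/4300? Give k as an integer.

obs 1: x=-1 → posterior Normal(24/25, 63/50)
obs 2: x=1/4 → posterior Normal(57/86, 63/86)
obs 3: x=-10 → posterior Normal(-303/122, 63/122)
obs 4: x=-7/4 → posterior Normal(-183/79, 63/158)
obs 5: x=-7/4 → posterior Normal(-429/194, 63/194)
obs 6: x=-9/4 → posterior Normal(-51/23, 63/230)
obs 7: x=3 → posterior Normal(-201/133, 9/38)
obs 8: x=0 → posterior Normal(-201/151, 63/302)
obs 9: x=1 → posterior Normal(-183/169, 63/338)
obs 10: x=1/4 → posterior Normal(-21/22, 63/374)
obs 11: x=2 → posterior Normal(-57/82, 63/410)
obs 12: x=-4 → posterior Normal(-429/446, 63/446)

k = 2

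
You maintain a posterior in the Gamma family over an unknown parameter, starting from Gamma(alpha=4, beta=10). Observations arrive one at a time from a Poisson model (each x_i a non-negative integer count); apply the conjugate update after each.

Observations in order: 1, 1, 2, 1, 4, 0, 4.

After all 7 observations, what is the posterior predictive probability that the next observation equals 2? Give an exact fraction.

obs 1: x=1 → posterior Gamma(5, 11)
obs 2: x=1 → posterior Gamma(6, 12)
obs 3: x=2 → posterior Gamma(8, 13)
obs 4: x=1 → posterior Gamma(9, 14)
obs 5: x=4 → posterior Gamma(13, 15)
obs 6: x=0 → posterior Gamma(13, 16)
obs 7: x=4 → posterior Gamma(17, 17)

14063084452067724991009/78692816150593075150848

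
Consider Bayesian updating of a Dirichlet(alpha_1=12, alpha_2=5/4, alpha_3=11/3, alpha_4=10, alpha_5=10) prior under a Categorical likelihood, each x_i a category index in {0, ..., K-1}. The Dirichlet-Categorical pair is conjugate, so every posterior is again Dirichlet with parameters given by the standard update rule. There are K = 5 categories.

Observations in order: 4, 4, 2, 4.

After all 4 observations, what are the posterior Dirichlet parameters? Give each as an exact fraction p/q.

alpha_1=12, alpha_2=5/4, alpha_3=14/3, alpha_4=10, alpha_5=13

obs 1: x=4 → posterior Dirichlet(12, 5/4, 11/3, 10, 11)
obs 2: x=4 → posterior Dirichlet(12, 5/4, 11/3, 10, 12)
obs 3: x=2 → posterior Dirichlet(12, 5/4, 14/3, 10, 12)
obs 4: x=4 → posterior Dirichlet(12, 5/4, 14/3, 10, 13)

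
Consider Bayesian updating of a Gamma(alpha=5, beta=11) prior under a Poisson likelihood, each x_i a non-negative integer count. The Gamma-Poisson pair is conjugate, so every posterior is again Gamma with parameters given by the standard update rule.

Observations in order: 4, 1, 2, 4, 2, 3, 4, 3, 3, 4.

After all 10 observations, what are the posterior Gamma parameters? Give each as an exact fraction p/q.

alpha=35, beta=21

obs 1: x=4 → posterior Gamma(9, 12)
obs 2: x=1 → posterior Gamma(10, 13)
obs 3: x=2 → posterior Gamma(12, 14)
obs 4: x=4 → posterior Gamma(16, 15)
obs 5: x=2 → posterior Gamma(18, 16)
obs 6: x=3 → posterior Gamma(21, 17)
obs 7: x=4 → posterior Gamma(25, 18)
obs 8: x=3 → posterior Gamma(28, 19)
obs 9: x=3 → posterior Gamma(31, 20)
obs 10: x=4 → posterior Gamma(35, 21)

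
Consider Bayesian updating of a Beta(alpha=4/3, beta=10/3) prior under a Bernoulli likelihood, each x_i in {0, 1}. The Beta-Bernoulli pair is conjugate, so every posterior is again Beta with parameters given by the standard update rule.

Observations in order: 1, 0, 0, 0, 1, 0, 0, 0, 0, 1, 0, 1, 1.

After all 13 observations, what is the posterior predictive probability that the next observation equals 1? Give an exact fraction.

19/53

obs 1: x=1 → posterior Beta(7/3, 10/3)
obs 2: x=0 → posterior Beta(7/3, 13/3)
obs 3: x=0 → posterior Beta(7/3, 16/3)
obs 4: x=0 → posterior Beta(7/3, 19/3)
obs 5: x=1 → posterior Beta(10/3, 19/3)
obs 6: x=0 → posterior Beta(10/3, 22/3)
obs 7: x=0 → posterior Beta(10/3, 25/3)
obs 8: x=0 → posterior Beta(10/3, 28/3)
obs 9: x=0 → posterior Beta(10/3, 31/3)
obs 10: x=1 → posterior Beta(13/3, 31/3)
obs 11: x=0 → posterior Beta(13/3, 34/3)
obs 12: x=1 → posterior Beta(16/3, 34/3)
obs 13: x=1 → posterior Beta(19/3, 34/3)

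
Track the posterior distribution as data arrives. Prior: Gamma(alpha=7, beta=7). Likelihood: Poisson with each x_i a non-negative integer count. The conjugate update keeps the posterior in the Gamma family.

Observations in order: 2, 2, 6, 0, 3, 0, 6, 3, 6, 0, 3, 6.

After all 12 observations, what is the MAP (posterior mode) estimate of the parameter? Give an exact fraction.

43/19

obs 1: x=2 → posterior Gamma(9, 8)
obs 2: x=2 → posterior Gamma(11, 9)
obs 3: x=6 → posterior Gamma(17, 10)
obs 4: x=0 → posterior Gamma(17, 11)
obs 5: x=3 → posterior Gamma(20, 12)
obs 6: x=0 → posterior Gamma(20, 13)
obs 7: x=6 → posterior Gamma(26, 14)
obs 8: x=3 → posterior Gamma(29, 15)
obs 9: x=6 → posterior Gamma(35, 16)
obs 10: x=0 → posterior Gamma(35, 17)
obs 11: x=3 → posterior Gamma(38, 18)
obs 12: x=6 → posterior Gamma(44, 19)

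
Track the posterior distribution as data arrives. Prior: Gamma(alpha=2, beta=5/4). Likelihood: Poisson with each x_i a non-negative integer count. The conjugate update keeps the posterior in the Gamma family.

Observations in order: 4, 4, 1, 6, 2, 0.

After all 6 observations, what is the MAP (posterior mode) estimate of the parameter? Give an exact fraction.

obs 1: x=4 → posterior Gamma(6, 9/4)
obs 2: x=4 → posterior Gamma(10, 13/4)
obs 3: x=1 → posterior Gamma(11, 17/4)
obs 4: x=6 → posterior Gamma(17, 21/4)
obs 5: x=2 → posterior Gamma(19, 25/4)
obs 6: x=0 → posterior Gamma(19, 29/4)

72/29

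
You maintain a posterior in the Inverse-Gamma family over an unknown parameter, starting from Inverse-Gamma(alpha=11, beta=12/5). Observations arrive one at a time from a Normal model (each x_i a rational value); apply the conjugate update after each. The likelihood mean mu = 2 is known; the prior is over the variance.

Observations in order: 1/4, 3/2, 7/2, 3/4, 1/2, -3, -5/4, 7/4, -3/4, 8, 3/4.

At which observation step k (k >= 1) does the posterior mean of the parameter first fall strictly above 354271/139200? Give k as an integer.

k = 10

obs 1: x=1/4 → posterior Inverse-Gamma(23/2, 629/160)
obs 2: x=3/2 → posterior Inverse-Gamma(12, 649/160)
obs 3: x=7/2 → posterior Inverse-Gamma(25/2, 829/160)
obs 4: x=3/4 → posterior Inverse-Gamma(13, 477/80)
obs 5: x=1/2 → posterior Inverse-Gamma(27/2, 567/80)
obs 6: x=-3 → posterior Inverse-Gamma(14, 1567/80)
obs 7: x=-5/4 → posterior Inverse-Gamma(29/2, 3979/160)
obs 8: x=7/4 → posterior Inverse-Gamma(15, 249/10)
obs 9: x=-3/4 → posterior Inverse-Gamma(31/2, 4589/160)
obs 10: x=8 → posterior Inverse-Gamma(16, 7469/160)
obs 11: x=3/4 → posterior Inverse-Gamma(33/2, 3797/80)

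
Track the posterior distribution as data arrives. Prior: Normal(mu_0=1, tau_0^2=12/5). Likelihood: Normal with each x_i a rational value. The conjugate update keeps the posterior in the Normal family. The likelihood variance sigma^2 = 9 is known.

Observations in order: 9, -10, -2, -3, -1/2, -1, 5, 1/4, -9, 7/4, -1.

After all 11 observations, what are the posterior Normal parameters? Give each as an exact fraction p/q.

obs 1: x=9 → posterior Normal(51/19, 36/19)
obs 2: x=-10 → posterior Normal(11/23, 36/23)
obs 3: x=-2 → posterior Normal(1/9, 4/3)
obs 4: x=-3 → posterior Normal(-9/31, 36/31)
obs 5: x=-1/2 → posterior Normal(-11/35, 36/35)
obs 6: x=-1 → posterior Normal(-5/13, 12/13)
obs 7: x=5 → posterior Normal(5/43, 36/43)
obs 8: x=1/4 → posterior Normal(6/47, 36/47)
obs 9: x=-9 → posterior Normal(-10/17, 12/17)
obs 10: x=7/4 → posterior Normal(-23/55, 36/55)
obs 11: x=-1 → posterior Normal(-27/59, 36/59)

mu_0=-27/59, tau_0^2=36/59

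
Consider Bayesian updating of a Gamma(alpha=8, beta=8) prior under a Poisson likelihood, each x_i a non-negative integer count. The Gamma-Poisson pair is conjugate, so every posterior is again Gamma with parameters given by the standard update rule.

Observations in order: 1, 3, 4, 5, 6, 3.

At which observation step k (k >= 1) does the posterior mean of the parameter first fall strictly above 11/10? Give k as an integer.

obs 1: x=1 → posterior Gamma(9, 9)
obs 2: x=3 → posterior Gamma(12, 10)
obs 3: x=4 → posterior Gamma(16, 11)
obs 4: x=5 → posterior Gamma(21, 12)
obs 5: x=6 → posterior Gamma(27, 13)
obs 6: x=3 → posterior Gamma(30, 14)

k = 2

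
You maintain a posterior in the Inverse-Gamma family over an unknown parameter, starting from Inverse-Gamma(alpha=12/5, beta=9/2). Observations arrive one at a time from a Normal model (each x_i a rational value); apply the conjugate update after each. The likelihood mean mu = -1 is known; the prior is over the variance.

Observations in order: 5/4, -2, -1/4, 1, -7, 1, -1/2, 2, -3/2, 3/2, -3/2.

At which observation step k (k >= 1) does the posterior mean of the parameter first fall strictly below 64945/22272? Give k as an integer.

k = 3

obs 1: x=5/4 → posterior Inverse-Gamma(29/10, 225/32)
obs 2: x=-2 → posterior Inverse-Gamma(17/5, 241/32)
obs 3: x=-1/4 → posterior Inverse-Gamma(39/10, 125/16)
obs 4: x=1 → posterior Inverse-Gamma(22/5, 157/16)
obs 5: x=-7 → posterior Inverse-Gamma(49/10, 445/16)
obs 6: x=1 → posterior Inverse-Gamma(27/5, 477/16)
obs 7: x=-1/2 → posterior Inverse-Gamma(59/10, 479/16)
obs 8: x=2 → posterior Inverse-Gamma(32/5, 551/16)
obs 9: x=-3/2 → posterior Inverse-Gamma(69/10, 553/16)
obs 10: x=3/2 → posterior Inverse-Gamma(37/5, 603/16)
obs 11: x=-3/2 → posterior Inverse-Gamma(79/10, 605/16)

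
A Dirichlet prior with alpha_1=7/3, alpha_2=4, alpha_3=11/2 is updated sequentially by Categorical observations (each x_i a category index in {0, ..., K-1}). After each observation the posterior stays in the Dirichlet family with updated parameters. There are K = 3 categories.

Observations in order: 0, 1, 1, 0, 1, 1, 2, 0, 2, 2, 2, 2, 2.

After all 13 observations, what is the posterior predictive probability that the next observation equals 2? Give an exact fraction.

69/149

obs 1: x=0 → posterior Dirichlet(10/3, 4, 11/2)
obs 2: x=1 → posterior Dirichlet(10/3, 5, 11/2)
obs 3: x=1 → posterior Dirichlet(10/3, 6, 11/2)
obs 4: x=0 → posterior Dirichlet(13/3, 6, 11/2)
obs 5: x=1 → posterior Dirichlet(13/3, 7, 11/2)
obs 6: x=1 → posterior Dirichlet(13/3, 8, 11/2)
obs 7: x=2 → posterior Dirichlet(13/3, 8, 13/2)
obs 8: x=0 → posterior Dirichlet(16/3, 8, 13/2)
obs 9: x=2 → posterior Dirichlet(16/3, 8, 15/2)
obs 10: x=2 → posterior Dirichlet(16/3, 8, 17/2)
obs 11: x=2 → posterior Dirichlet(16/3, 8, 19/2)
obs 12: x=2 → posterior Dirichlet(16/3, 8, 21/2)
obs 13: x=2 → posterior Dirichlet(16/3, 8, 23/2)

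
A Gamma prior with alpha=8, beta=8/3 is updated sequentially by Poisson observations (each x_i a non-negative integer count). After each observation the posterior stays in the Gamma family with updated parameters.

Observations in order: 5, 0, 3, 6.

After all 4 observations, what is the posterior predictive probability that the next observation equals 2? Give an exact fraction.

4152360960000000000000000000000/20880467999847912034355032910567

obs 1: x=5 → posterior Gamma(13, 11/3)
obs 2: x=0 → posterior Gamma(13, 14/3)
obs 3: x=3 → posterior Gamma(16, 17/3)
obs 4: x=6 → posterior Gamma(22, 20/3)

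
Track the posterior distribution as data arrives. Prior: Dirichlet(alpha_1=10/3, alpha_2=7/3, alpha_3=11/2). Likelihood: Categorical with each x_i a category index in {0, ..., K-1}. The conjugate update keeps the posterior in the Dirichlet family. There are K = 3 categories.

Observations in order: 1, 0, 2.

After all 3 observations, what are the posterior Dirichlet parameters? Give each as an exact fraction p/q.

alpha_1=13/3, alpha_2=10/3, alpha_3=13/2

obs 1: x=1 → posterior Dirichlet(10/3, 10/3, 11/2)
obs 2: x=0 → posterior Dirichlet(13/3, 10/3, 11/2)
obs 3: x=2 → posterior Dirichlet(13/3, 10/3, 13/2)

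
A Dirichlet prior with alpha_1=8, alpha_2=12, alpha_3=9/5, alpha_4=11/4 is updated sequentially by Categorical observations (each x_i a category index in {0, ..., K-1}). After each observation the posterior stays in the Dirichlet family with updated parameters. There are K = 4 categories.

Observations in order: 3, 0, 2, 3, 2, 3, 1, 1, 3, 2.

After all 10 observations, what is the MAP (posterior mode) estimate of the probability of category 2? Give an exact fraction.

76/611

obs 1: x=3 → posterior Dirichlet(8, 12, 9/5, 15/4)
obs 2: x=0 → posterior Dirichlet(9, 12, 9/5, 15/4)
obs 3: x=2 → posterior Dirichlet(9, 12, 14/5, 15/4)
obs 4: x=3 → posterior Dirichlet(9, 12, 14/5, 19/4)
obs 5: x=2 → posterior Dirichlet(9, 12, 19/5, 19/4)
obs 6: x=3 → posterior Dirichlet(9, 12, 19/5, 23/4)
obs 7: x=1 → posterior Dirichlet(9, 13, 19/5, 23/4)
obs 8: x=1 → posterior Dirichlet(9, 14, 19/5, 23/4)
obs 9: x=3 → posterior Dirichlet(9, 14, 19/5, 27/4)
obs 10: x=2 → posterior Dirichlet(9, 14, 24/5, 27/4)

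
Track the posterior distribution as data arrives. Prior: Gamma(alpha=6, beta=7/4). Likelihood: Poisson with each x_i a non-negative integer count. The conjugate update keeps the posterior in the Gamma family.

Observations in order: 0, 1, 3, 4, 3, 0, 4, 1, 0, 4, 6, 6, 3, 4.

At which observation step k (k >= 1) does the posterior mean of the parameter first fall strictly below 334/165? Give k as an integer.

obs 1: x=0 → posterior Gamma(6, 11/4)
obs 2: x=1 → posterior Gamma(7, 15/4)
obs 3: x=3 → posterior Gamma(10, 19/4)
obs 4: x=4 → posterior Gamma(14, 23/4)
obs 5: x=3 → posterior Gamma(17, 27/4)
obs 6: x=0 → posterior Gamma(17, 31/4)
obs 7: x=4 → posterior Gamma(21, 35/4)
obs 8: x=1 → posterior Gamma(22, 39/4)
obs 9: x=0 → posterior Gamma(22, 43/4)
obs 10: x=4 → posterior Gamma(26, 47/4)
obs 11: x=6 → posterior Gamma(32, 51/4)
obs 12: x=6 → posterior Gamma(38, 55/4)
obs 13: x=3 → posterior Gamma(41, 59/4)
obs 14: x=4 → posterior Gamma(45, 63/4)

k = 2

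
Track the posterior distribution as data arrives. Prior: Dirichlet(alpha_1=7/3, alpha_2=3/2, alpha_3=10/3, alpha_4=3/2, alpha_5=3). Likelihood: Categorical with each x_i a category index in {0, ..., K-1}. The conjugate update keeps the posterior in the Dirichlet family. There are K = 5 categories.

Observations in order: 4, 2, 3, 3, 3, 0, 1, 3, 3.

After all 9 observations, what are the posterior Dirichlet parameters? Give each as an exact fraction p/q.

alpha_1=10/3, alpha_2=5/2, alpha_3=13/3, alpha_4=13/2, alpha_5=4

obs 1: x=4 → posterior Dirichlet(7/3, 3/2, 10/3, 3/2, 4)
obs 2: x=2 → posterior Dirichlet(7/3, 3/2, 13/3, 3/2, 4)
obs 3: x=3 → posterior Dirichlet(7/3, 3/2, 13/3, 5/2, 4)
obs 4: x=3 → posterior Dirichlet(7/3, 3/2, 13/3, 7/2, 4)
obs 5: x=3 → posterior Dirichlet(7/3, 3/2, 13/3, 9/2, 4)
obs 6: x=0 → posterior Dirichlet(10/3, 3/2, 13/3, 9/2, 4)
obs 7: x=1 → posterior Dirichlet(10/3, 5/2, 13/3, 9/2, 4)
obs 8: x=3 → posterior Dirichlet(10/3, 5/2, 13/3, 11/2, 4)
obs 9: x=3 → posterior Dirichlet(10/3, 5/2, 13/3, 13/2, 4)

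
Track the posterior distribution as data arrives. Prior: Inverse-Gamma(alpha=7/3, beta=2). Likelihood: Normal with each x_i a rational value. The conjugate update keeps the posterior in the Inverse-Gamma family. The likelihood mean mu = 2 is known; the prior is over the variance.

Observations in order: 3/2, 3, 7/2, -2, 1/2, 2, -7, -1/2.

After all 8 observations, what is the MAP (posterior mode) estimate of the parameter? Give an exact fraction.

339/44

obs 1: x=3/2 → posterior Inverse-Gamma(17/6, 17/8)
obs 2: x=3 → posterior Inverse-Gamma(10/3, 21/8)
obs 3: x=7/2 → posterior Inverse-Gamma(23/6, 15/4)
obs 4: x=-2 → posterior Inverse-Gamma(13/3, 47/4)
obs 5: x=1/2 → posterior Inverse-Gamma(29/6, 103/8)
obs 6: x=2 → posterior Inverse-Gamma(16/3, 103/8)
obs 7: x=-7 → posterior Inverse-Gamma(35/6, 427/8)
obs 8: x=-1/2 → posterior Inverse-Gamma(19/3, 113/2)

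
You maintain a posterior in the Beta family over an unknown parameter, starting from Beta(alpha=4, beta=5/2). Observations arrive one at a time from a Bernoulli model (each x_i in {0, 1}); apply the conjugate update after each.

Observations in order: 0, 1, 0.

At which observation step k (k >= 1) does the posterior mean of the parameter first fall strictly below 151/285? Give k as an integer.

k = 3

obs 1: x=0 → posterior Beta(4, 7/2)
obs 2: x=1 → posterior Beta(5, 7/2)
obs 3: x=0 → posterior Beta(5, 9/2)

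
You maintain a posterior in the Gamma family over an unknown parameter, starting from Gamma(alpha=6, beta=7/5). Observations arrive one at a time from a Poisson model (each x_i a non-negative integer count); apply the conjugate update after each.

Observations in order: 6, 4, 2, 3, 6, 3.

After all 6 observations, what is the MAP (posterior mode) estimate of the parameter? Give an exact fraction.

145/37

obs 1: x=6 → posterior Gamma(12, 12/5)
obs 2: x=4 → posterior Gamma(16, 17/5)
obs 3: x=2 → posterior Gamma(18, 22/5)
obs 4: x=3 → posterior Gamma(21, 27/5)
obs 5: x=6 → posterior Gamma(27, 32/5)
obs 6: x=3 → posterior Gamma(30, 37/5)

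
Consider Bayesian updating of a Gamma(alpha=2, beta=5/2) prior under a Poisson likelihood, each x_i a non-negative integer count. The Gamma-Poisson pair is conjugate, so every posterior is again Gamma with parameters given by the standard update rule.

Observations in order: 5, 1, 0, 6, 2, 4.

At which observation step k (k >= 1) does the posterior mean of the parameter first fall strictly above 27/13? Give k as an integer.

k = 4

obs 1: x=5 → posterior Gamma(7, 7/2)
obs 2: x=1 → posterior Gamma(8, 9/2)
obs 3: x=0 → posterior Gamma(8, 11/2)
obs 4: x=6 → posterior Gamma(14, 13/2)
obs 5: x=2 → posterior Gamma(16, 15/2)
obs 6: x=4 → posterior Gamma(20, 17/2)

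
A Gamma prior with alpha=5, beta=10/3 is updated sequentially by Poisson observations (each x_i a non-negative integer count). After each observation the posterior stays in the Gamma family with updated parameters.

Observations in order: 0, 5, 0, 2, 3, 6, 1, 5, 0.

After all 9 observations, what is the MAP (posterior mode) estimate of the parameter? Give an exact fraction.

obs 1: x=0 → posterior Gamma(5, 13/3)
obs 2: x=5 → posterior Gamma(10, 16/3)
obs 3: x=0 → posterior Gamma(10, 19/3)
obs 4: x=2 → posterior Gamma(12, 22/3)
obs 5: x=3 → posterior Gamma(15, 25/3)
obs 6: x=6 → posterior Gamma(21, 28/3)
obs 7: x=1 → posterior Gamma(22, 31/3)
obs 8: x=5 → posterior Gamma(27, 34/3)
obs 9: x=0 → posterior Gamma(27, 37/3)

78/37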